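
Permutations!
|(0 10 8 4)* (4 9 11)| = |(0 10 8 9 11 4)| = 6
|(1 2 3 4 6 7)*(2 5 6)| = |(1 5 6 7)(2 3 4)| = 12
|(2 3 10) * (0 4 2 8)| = 6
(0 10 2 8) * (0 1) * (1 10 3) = [3, 0, 8, 1, 4, 5, 6, 7, 10, 9, 2] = (0 3 1)(2 8 10)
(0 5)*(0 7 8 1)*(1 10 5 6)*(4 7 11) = (0 6 1)(4 7 8 10 5 11) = [6, 0, 2, 3, 7, 11, 1, 8, 10, 9, 5, 4]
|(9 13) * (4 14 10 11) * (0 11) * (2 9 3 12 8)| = |(0 11 4 14 10)(2 9 13 3 12 8)| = 30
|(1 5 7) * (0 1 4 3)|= 6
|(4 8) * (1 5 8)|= |(1 5 8 4)|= 4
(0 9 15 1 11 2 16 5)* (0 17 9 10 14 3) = (0 10 14 3)(1 11 2 16 5 17 9 15) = [10, 11, 16, 0, 4, 17, 6, 7, 8, 15, 14, 2, 12, 13, 3, 1, 5, 9]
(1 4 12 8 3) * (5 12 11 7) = (1 4 11 7 5 12 8 3) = [0, 4, 2, 1, 11, 12, 6, 5, 3, 9, 10, 7, 8]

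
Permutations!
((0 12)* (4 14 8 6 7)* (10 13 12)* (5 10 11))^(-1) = (0 12 13 10 5 11)(4 7 6 8 14)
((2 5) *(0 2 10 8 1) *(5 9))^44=(0 9 10 1 2 5 8)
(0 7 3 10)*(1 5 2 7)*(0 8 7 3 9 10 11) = (0 1 5 2 3 11)(7 9 10 8) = [1, 5, 3, 11, 4, 2, 6, 9, 7, 10, 8, 0]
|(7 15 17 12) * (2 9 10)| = |(2 9 10)(7 15 17 12)| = 12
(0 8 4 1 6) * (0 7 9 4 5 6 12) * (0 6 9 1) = (0 8 5 9 4)(1 12 6 7) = [8, 12, 2, 3, 0, 9, 7, 1, 5, 4, 10, 11, 6]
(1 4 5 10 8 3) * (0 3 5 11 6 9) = (0 3 1 4 11 6 9)(5 10 8) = [3, 4, 2, 1, 11, 10, 9, 7, 5, 0, 8, 6]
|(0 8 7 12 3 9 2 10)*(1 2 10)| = 14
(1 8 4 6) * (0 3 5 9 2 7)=(0 3 5 9 2 7)(1 8 4 6)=[3, 8, 7, 5, 6, 9, 1, 0, 4, 2]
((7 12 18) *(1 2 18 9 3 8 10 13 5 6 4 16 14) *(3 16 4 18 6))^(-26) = (1 2 6 18 7 12 9 16 14)(3 5 13 10 8) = ((1 2 6 18 7 12 9 16 14)(3 8 10 13 5))^(-26)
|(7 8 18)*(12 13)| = |(7 8 18)(12 13)| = 6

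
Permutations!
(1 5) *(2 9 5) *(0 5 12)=(0 5 1 2 9 12)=[5, 2, 9, 3, 4, 1, 6, 7, 8, 12, 10, 11, 0]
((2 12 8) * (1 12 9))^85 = ((1 12 8 2 9))^85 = (12)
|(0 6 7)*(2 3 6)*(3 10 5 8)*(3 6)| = |(0 2 10 5 8 6 7)| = 7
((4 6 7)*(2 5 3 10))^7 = (2 10 3 5)(4 6 7)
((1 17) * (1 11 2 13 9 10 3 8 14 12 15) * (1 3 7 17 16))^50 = ((1 16)(2 13 9 10 7 17 11)(3 8 14 12 15))^50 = (2 13 9 10 7 17 11)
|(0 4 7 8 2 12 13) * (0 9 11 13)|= |(0 4 7 8 2 12)(9 11 13)|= 6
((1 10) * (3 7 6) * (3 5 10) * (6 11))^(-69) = (1 3 7 11 6 5 10)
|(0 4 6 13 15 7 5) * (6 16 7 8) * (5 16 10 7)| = 12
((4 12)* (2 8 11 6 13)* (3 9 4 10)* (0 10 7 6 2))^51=(0 7 9)(3 13 12)(4 10 6)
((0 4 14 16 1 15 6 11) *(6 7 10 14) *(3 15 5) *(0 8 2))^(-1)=(0 2 8 11 6 4)(1 16 14 10 7 15 3 5)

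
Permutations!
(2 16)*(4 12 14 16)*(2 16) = (16)(2 4 12 14) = [0, 1, 4, 3, 12, 5, 6, 7, 8, 9, 10, 11, 14, 13, 2, 15, 16]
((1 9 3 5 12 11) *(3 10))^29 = ((1 9 10 3 5 12 11))^29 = (1 9 10 3 5 12 11)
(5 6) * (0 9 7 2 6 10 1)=(0 9 7 2 6 5 10 1)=[9, 0, 6, 3, 4, 10, 5, 2, 8, 7, 1]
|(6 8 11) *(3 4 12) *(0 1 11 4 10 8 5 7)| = 30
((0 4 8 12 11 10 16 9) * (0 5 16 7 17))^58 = ((0 4 8 12 11 10 7 17)(5 16 9))^58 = (0 8 11 7)(4 12 10 17)(5 16 9)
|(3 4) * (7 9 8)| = 6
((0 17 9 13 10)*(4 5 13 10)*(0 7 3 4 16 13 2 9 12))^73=((0 17 12)(2 9 10 7 3 4 5)(13 16))^73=(0 17 12)(2 7 5 10 4 9 3)(13 16)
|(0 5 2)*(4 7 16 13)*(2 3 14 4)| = |(0 5 3 14 4 7 16 13 2)| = 9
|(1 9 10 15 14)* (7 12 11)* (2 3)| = |(1 9 10 15 14)(2 3)(7 12 11)| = 30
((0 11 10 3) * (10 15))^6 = ((0 11 15 10 3))^6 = (0 11 15 10 3)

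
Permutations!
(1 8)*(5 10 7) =(1 8)(5 10 7) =[0, 8, 2, 3, 4, 10, 6, 5, 1, 9, 7]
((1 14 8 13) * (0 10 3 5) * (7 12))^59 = (0 5 3 10)(1 13 8 14)(7 12)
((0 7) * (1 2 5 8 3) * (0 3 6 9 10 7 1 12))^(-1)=(0 12 3 7 10 9 6 8 5 2 1)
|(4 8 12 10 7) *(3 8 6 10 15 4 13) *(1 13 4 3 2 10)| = |(1 13 2 10 7 4 6)(3 8 12 15)| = 28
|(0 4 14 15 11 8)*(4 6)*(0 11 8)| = |(0 6 4 14 15 8 11)| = 7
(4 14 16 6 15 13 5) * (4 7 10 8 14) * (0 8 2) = (0 8 14 16 6 15 13 5 7 10 2) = [8, 1, 0, 3, 4, 7, 15, 10, 14, 9, 2, 11, 12, 5, 16, 13, 6]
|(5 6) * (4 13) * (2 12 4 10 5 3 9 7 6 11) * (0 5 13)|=|(0 5 11 2 12 4)(3 9 7 6)(10 13)|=12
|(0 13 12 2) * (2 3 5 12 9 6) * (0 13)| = |(2 13 9 6)(3 5 12)| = 12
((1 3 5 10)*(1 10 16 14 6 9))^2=(1 5 14 9 3 16 6)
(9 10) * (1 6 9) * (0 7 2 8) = [7, 6, 8, 3, 4, 5, 9, 2, 0, 10, 1] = (0 7 2 8)(1 6 9 10)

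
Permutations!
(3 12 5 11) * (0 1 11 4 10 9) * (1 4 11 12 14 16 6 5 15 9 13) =(0 4 10 13 1 12 15 9)(3 14 16 6 5 11) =[4, 12, 2, 14, 10, 11, 5, 7, 8, 0, 13, 3, 15, 1, 16, 9, 6]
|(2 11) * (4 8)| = |(2 11)(4 8)| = 2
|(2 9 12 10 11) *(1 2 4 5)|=|(1 2 9 12 10 11 4 5)|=8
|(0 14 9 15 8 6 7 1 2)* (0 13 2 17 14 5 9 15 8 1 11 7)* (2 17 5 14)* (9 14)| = 12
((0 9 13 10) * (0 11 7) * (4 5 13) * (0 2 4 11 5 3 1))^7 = ((0 9 11 7 2 4 3 1)(5 13 10))^7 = (0 1 3 4 2 7 11 9)(5 13 10)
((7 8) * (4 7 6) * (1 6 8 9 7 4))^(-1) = (1 6)(7 9)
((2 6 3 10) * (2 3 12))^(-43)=(2 12 6)(3 10)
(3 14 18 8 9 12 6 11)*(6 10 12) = (3 14 18 8 9 6 11)(10 12) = [0, 1, 2, 14, 4, 5, 11, 7, 9, 6, 12, 3, 10, 13, 18, 15, 16, 17, 8]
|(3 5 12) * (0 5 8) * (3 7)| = 6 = |(0 5 12 7 3 8)|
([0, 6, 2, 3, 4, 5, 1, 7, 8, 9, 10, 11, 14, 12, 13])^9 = [0, 6, 2, 3, 4, 5, 1, 7, 8, 9, 10, 11, 12, 13, 14]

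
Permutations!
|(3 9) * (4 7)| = 2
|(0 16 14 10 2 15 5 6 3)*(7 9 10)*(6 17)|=12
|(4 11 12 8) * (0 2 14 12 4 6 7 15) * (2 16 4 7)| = |(0 16 4 11 7 15)(2 14 12 8 6)| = 30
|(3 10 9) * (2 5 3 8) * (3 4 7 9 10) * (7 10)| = 7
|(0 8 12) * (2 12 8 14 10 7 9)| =|(0 14 10 7 9 2 12)| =7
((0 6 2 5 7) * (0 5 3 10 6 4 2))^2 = ((0 4 2 3 10 6)(5 7))^2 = (0 2 10)(3 6 4)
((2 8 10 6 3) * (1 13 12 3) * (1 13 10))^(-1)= (1 8 2 3 12 13 6 10)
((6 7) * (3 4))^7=((3 4)(6 7))^7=(3 4)(6 7)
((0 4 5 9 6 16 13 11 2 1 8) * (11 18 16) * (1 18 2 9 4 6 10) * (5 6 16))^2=(0 13 18 4 11 10 8 16 2 5 6 9 1)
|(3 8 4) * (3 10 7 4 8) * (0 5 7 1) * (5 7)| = 5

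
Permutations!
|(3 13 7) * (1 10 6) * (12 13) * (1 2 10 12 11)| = 6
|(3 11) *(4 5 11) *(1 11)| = 5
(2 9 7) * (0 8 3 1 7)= [8, 7, 9, 1, 4, 5, 6, 2, 3, 0]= (0 8 3 1 7 2 9)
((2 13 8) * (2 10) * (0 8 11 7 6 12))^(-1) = ((0 8 10 2 13 11 7 6 12))^(-1) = (0 12 6 7 11 13 2 10 8)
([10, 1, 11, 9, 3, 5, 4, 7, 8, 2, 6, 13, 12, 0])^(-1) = [13, 1, 9, 4, 6, 5, 10, 7, 8, 3, 0, 2, 12, 11]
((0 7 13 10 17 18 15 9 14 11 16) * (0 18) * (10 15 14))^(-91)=((0 7 13 15 9 10 17)(11 16 18 14))^(-91)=(11 16 18 14)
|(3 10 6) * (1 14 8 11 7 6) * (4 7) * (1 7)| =20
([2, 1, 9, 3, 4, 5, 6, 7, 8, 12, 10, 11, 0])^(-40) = [0, 1, 2, 3, 4, 5, 6, 7, 8, 9, 10, 11, 12]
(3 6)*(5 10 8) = (3 6)(5 10 8) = [0, 1, 2, 6, 4, 10, 3, 7, 5, 9, 8]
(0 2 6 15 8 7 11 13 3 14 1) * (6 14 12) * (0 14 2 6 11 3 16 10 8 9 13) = (0 6 15 9 13 16 10 8 7 3 12 11)(1 14) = [6, 14, 2, 12, 4, 5, 15, 3, 7, 13, 8, 0, 11, 16, 1, 9, 10]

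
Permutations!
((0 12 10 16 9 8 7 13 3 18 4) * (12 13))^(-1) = (0 4 18 3 13)(7 8 9 16 10 12)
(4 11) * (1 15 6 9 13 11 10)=(1 15 6 9 13 11 4 10)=[0, 15, 2, 3, 10, 5, 9, 7, 8, 13, 1, 4, 12, 11, 14, 6]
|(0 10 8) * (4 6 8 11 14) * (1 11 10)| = 7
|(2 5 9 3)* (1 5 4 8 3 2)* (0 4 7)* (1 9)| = |(0 4 8 3 9 2 7)(1 5)| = 14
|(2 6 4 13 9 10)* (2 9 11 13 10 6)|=4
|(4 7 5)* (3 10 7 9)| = |(3 10 7 5 4 9)| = 6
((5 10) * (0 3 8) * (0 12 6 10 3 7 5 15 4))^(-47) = ((0 7 5 3 8 12 6 10 15 4))^(-47) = (0 3 6 4 5 12 15 7 8 10)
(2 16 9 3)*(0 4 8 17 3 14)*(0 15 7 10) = (0 4 8 17 3 2 16 9 14 15 7 10) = [4, 1, 16, 2, 8, 5, 6, 10, 17, 14, 0, 11, 12, 13, 15, 7, 9, 3]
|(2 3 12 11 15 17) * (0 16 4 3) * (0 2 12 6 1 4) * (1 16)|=12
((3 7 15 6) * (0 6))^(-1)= ((0 6 3 7 15))^(-1)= (0 15 7 3 6)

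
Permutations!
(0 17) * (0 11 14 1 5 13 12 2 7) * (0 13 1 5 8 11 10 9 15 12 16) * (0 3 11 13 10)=[17, 8, 7, 11, 4, 1, 6, 10, 13, 15, 9, 14, 2, 16, 5, 12, 3, 0]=(0 17)(1 8 13 16 3 11 14 5)(2 7 10 9 15 12)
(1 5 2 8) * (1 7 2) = (1 5)(2 8 7) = [0, 5, 8, 3, 4, 1, 6, 2, 7]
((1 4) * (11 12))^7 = (1 4)(11 12)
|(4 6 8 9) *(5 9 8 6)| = 3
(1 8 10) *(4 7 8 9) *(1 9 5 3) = [0, 5, 2, 1, 7, 3, 6, 8, 10, 4, 9] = (1 5 3)(4 7 8 10 9)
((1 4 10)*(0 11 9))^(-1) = ((0 11 9)(1 4 10))^(-1) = (0 9 11)(1 10 4)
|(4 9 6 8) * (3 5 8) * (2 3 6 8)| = |(2 3 5)(4 9 8)| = 3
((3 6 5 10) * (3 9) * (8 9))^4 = ((3 6 5 10 8 9))^4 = (3 8 5)(6 9 10)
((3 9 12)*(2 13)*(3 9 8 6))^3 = (2 13)(9 12)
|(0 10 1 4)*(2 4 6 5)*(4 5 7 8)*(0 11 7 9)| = |(0 10 1 6 9)(2 5)(4 11 7 8)| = 20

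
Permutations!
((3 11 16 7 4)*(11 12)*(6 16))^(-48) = (3 12 11 6 16 7 4) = ((3 12 11 6 16 7 4))^(-48)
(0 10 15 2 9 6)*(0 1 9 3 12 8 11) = (0 10 15 2 3 12 8 11)(1 9 6) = [10, 9, 3, 12, 4, 5, 1, 7, 11, 6, 15, 0, 8, 13, 14, 2]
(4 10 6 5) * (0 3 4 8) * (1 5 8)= [3, 5, 2, 4, 10, 1, 8, 7, 0, 9, 6]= (0 3 4 10 6 8)(1 5)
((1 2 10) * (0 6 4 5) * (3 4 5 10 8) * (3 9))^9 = (1 8 3 10 2 9 4)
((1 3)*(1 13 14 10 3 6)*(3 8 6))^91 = (14)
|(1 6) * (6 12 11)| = |(1 12 11 6)| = 4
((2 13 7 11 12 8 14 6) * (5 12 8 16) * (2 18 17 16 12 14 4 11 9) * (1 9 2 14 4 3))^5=(1 17 8 6 4 9 16 3 18 11 14 5)(2 7 13)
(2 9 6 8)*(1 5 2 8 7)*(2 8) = (1 5 8 2 9 6 7) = [0, 5, 9, 3, 4, 8, 7, 1, 2, 6]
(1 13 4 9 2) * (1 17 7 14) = [0, 13, 17, 3, 9, 5, 6, 14, 8, 2, 10, 11, 12, 4, 1, 15, 16, 7] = (1 13 4 9 2 17 7 14)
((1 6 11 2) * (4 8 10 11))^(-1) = (1 2 11 10 8 4 6)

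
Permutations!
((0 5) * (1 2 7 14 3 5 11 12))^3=(0 1 14)(2 3 11)(5 12 7)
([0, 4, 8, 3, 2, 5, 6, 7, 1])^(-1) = [0, 8, 4, 3, 1, 5, 6, 7, 2]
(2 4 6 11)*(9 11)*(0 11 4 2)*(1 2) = (0 11)(1 2)(4 6 9) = [11, 2, 1, 3, 6, 5, 9, 7, 8, 4, 10, 0]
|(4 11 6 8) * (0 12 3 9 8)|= |(0 12 3 9 8 4 11 6)|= 8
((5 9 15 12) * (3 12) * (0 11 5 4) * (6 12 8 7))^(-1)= (0 4 12 6 7 8 3 15 9 5 11)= ((0 11 5 9 15 3 8 7 6 12 4))^(-1)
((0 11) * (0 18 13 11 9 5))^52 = (0 9 5)(11 18 13)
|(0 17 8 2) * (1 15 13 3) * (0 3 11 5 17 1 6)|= 11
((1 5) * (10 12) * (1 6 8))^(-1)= (1 8 6 5)(10 12)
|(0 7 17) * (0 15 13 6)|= |(0 7 17 15 13 6)|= 6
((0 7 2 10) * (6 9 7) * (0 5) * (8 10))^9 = (0 6 9 7 2 8 10 5)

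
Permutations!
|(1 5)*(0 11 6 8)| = 4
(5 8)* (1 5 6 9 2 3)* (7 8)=[0, 5, 3, 1, 4, 7, 9, 8, 6, 2]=(1 5 7 8 6 9 2 3)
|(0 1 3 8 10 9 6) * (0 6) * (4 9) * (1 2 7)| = 9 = |(0 2 7 1 3 8 10 4 9)|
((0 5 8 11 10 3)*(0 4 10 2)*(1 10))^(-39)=(0 5 8 11 2)(1 10 3 4)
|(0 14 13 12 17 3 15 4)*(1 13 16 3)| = |(0 14 16 3 15 4)(1 13 12 17)| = 12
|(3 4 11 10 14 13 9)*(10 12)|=8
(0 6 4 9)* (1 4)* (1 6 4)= (0 4 9)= [4, 1, 2, 3, 9, 5, 6, 7, 8, 0]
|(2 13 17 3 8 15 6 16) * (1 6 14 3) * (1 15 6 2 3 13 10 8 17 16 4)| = |(1 2 10 8 6 4)(3 17 15 14 13 16)| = 6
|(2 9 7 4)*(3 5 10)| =12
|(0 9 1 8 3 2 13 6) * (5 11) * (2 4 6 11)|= |(0 9 1 8 3 4 6)(2 13 11 5)|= 28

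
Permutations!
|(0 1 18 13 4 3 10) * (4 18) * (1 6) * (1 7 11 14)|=18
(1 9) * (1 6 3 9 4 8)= (1 4 8)(3 9 6)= [0, 4, 2, 9, 8, 5, 3, 7, 1, 6]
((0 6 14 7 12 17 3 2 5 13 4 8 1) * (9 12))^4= (0 9 2 8 14 17 13)(1 7 3 4 6 12 5)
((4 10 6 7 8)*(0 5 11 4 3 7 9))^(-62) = ((0 5 11 4 10 6 9)(3 7 8))^(-62) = (0 5 11 4 10 6 9)(3 7 8)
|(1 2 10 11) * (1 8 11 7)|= |(1 2 10 7)(8 11)|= 4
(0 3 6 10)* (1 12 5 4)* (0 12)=(0 3 6 10 12 5 4 1)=[3, 0, 2, 6, 1, 4, 10, 7, 8, 9, 12, 11, 5]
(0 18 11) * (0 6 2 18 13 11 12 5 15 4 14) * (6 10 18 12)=(0 13 11 10 18 6 2 12 5 15 4 14)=[13, 1, 12, 3, 14, 15, 2, 7, 8, 9, 18, 10, 5, 11, 0, 4, 16, 17, 6]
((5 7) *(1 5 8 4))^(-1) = (1 4 8 7 5)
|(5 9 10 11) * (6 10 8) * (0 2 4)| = |(0 2 4)(5 9 8 6 10 11)| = 6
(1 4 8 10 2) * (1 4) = [0, 1, 4, 3, 8, 5, 6, 7, 10, 9, 2] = (2 4 8 10)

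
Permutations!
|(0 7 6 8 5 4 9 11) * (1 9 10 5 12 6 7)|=|(0 1 9 11)(4 10 5)(6 8 12)|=12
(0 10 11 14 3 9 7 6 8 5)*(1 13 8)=(0 10 11 14 3 9 7 6 1 13 8 5)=[10, 13, 2, 9, 4, 0, 1, 6, 5, 7, 11, 14, 12, 8, 3]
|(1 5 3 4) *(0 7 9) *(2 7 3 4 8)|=|(0 3 8 2 7 9)(1 5 4)|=6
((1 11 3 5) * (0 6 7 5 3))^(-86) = (0 1 7)(5 6 11)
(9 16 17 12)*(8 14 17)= (8 14 17 12 9 16)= [0, 1, 2, 3, 4, 5, 6, 7, 14, 16, 10, 11, 9, 13, 17, 15, 8, 12]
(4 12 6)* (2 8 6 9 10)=(2 8 6 4 12 9 10)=[0, 1, 8, 3, 12, 5, 4, 7, 6, 10, 2, 11, 9]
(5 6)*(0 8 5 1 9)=[8, 9, 2, 3, 4, 6, 1, 7, 5, 0]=(0 8 5 6 1 9)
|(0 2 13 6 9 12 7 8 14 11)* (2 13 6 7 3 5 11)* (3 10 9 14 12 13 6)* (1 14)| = |(0 6 1 14 2 3 5 11)(7 8 12 10 9 13)| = 24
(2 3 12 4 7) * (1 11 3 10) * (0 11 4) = (0 11 3 12)(1 4 7 2 10) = [11, 4, 10, 12, 7, 5, 6, 2, 8, 9, 1, 3, 0]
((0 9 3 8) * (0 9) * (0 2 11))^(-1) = ((0 2 11)(3 8 9))^(-1) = (0 11 2)(3 9 8)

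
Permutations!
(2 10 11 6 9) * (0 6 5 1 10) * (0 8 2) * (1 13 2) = (0 6 9)(1 10 11 5 13 2 8) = [6, 10, 8, 3, 4, 13, 9, 7, 1, 0, 11, 5, 12, 2]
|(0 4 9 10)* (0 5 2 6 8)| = |(0 4 9 10 5 2 6 8)| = 8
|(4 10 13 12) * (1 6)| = 4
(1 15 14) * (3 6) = [0, 15, 2, 6, 4, 5, 3, 7, 8, 9, 10, 11, 12, 13, 1, 14] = (1 15 14)(3 6)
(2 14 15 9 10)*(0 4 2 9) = (0 4 2 14 15)(9 10) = [4, 1, 14, 3, 2, 5, 6, 7, 8, 10, 9, 11, 12, 13, 15, 0]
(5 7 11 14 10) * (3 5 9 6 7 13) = [0, 1, 2, 5, 4, 13, 7, 11, 8, 6, 9, 14, 12, 3, 10] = (3 5 13)(6 7 11 14 10 9)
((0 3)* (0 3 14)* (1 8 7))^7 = (0 14)(1 8 7)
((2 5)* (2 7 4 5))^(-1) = ((4 5 7))^(-1) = (4 7 5)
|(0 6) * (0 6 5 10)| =|(0 5 10)| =3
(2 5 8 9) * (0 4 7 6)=(0 4 7 6)(2 5 8 9)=[4, 1, 5, 3, 7, 8, 0, 6, 9, 2]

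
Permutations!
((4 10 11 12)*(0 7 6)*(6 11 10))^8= ((0 7 11 12 4 6))^8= (0 11 4)(6 7 12)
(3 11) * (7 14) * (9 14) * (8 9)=(3 11)(7 8 9 14)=[0, 1, 2, 11, 4, 5, 6, 8, 9, 14, 10, 3, 12, 13, 7]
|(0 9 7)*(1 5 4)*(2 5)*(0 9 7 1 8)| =|(0 7 9 1 2 5 4 8)| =8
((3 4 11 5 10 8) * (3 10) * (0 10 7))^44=(11)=((0 10 8 7)(3 4 11 5))^44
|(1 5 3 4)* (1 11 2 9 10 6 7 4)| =21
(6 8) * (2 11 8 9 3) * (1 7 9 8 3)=(1 7 9)(2 11 3)(6 8)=[0, 7, 11, 2, 4, 5, 8, 9, 6, 1, 10, 3]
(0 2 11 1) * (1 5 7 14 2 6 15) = (0 6 15 1)(2 11 5 7 14) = [6, 0, 11, 3, 4, 7, 15, 14, 8, 9, 10, 5, 12, 13, 2, 1]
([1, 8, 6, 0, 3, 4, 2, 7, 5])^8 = [8, 5, 2, 1, 0, 3, 6, 7, 4]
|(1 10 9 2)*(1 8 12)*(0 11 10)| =8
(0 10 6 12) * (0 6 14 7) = (0 10 14 7)(6 12) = [10, 1, 2, 3, 4, 5, 12, 0, 8, 9, 14, 11, 6, 13, 7]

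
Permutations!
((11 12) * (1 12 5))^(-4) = ((1 12 11 5))^(-4) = (12)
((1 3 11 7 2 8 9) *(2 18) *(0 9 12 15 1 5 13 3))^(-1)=(0 1 15 12 8 2 18 7 11 3 13 5 9)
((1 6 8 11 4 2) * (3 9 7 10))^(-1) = (1 2 4 11 8 6)(3 10 7 9)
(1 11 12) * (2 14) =(1 11 12)(2 14) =[0, 11, 14, 3, 4, 5, 6, 7, 8, 9, 10, 12, 1, 13, 2]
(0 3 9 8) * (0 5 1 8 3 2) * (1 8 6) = (0 2)(1 6)(3 9)(5 8) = [2, 6, 0, 9, 4, 8, 1, 7, 5, 3]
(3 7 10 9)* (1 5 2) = (1 5 2)(3 7 10 9) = [0, 5, 1, 7, 4, 2, 6, 10, 8, 3, 9]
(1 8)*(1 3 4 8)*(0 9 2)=(0 9 2)(3 4 8)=[9, 1, 0, 4, 8, 5, 6, 7, 3, 2]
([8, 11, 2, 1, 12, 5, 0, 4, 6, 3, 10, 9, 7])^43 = (0 8 6)(1 3 9 11)(4 12 7)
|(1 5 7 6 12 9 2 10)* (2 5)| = 15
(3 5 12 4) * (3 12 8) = (3 5 8)(4 12) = [0, 1, 2, 5, 12, 8, 6, 7, 3, 9, 10, 11, 4]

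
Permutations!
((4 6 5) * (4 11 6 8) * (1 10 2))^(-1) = (1 2 10)(4 8)(5 6 11)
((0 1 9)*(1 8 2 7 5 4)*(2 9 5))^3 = ((0 8 9)(1 5 4)(2 7))^3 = (9)(2 7)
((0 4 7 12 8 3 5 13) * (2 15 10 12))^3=((0 4 7 2 15 10 12 8 3 5 13))^3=(0 2 12 5 4 15 8 13 7 10 3)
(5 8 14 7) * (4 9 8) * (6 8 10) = (4 9 10 6 8 14 7 5) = [0, 1, 2, 3, 9, 4, 8, 5, 14, 10, 6, 11, 12, 13, 7]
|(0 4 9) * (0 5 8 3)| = 6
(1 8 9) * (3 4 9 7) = [0, 8, 2, 4, 9, 5, 6, 3, 7, 1] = (1 8 7 3 4 9)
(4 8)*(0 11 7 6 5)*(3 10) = (0 11 7 6 5)(3 10)(4 8) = [11, 1, 2, 10, 8, 0, 5, 6, 4, 9, 3, 7]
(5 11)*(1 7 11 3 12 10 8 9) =(1 7 11 5 3 12 10 8 9) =[0, 7, 2, 12, 4, 3, 6, 11, 9, 1, 8, 5, 10]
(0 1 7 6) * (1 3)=(0 3 1 7 6)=[3, 7, 2, 1, 4, 5, 0, 6]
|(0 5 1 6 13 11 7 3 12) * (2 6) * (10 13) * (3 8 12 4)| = 22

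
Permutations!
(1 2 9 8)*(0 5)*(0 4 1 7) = (0 5 4 1 2 9 8 7) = [5, 2, 9, 3, 1, 4, 6, 0, 7, 8]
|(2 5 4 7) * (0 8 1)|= 12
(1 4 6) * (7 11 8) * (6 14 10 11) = (1 4 14 10 11 8 7 6) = [0, 4, 2, 3, 14, 5, 1, 6, 7, 9, 11, 8, 12, 13, 10]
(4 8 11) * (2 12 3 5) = (2 12 3 5)(4 8 11) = [0, 1, 12, 5, 8, 2, 6, 7, 11, 9, 10, 4, 3]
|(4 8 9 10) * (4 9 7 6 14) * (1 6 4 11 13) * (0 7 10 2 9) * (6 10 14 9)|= |(0 7 4 8 14 11 13 1 10)(2 6 9)|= 9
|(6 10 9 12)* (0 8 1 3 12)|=8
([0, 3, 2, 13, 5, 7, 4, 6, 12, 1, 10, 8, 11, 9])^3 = (1 9 13 3)(4 6 7 5)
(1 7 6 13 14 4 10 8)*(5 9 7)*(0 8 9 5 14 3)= (0 8 1 14 4 10 9 7 6 13 3)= [8, 14, 2, 0, 10, 5, 13, 6, 1, 7, 9, 11, 12, 3, 4]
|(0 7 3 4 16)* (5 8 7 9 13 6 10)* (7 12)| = 12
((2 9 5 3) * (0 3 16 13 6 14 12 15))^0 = ((0 3 2 9 5 16 13 6 14 12 15))^0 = (16)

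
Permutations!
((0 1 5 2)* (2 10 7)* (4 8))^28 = (0 7 5)(1 2 10)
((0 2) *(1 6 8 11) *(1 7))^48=((0 2)(1 6 8 11 7))^48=(1 11 6 7 8)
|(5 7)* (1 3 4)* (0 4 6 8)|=6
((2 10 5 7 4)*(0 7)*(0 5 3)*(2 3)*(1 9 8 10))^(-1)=(0 3 4 7)(1 2 10 8 9)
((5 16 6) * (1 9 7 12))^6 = ((1 9 7 12)(5 16 6))^6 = (16)(1 7)(9 12)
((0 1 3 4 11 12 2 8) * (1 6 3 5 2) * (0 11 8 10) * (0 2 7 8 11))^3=((0 6 3 4 11 12 1 5 7 8)(2 10))^3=(0 4 1 8 3 12 7 6 11 5)(2 10)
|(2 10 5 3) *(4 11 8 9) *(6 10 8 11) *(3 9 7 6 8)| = |(11)(2 3)(4 8 7 6 10 5 9)| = 14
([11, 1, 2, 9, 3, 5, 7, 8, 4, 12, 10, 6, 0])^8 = (0 12 9 3 4 8 7 6 11)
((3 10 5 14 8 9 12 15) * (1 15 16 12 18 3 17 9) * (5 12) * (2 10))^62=(1 5 10 18 15 14 12 3 17 8 16 2 9)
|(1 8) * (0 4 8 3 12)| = |(0 4 8 1 3 12)| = 6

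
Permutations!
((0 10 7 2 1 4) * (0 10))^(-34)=(1 4 10 7 2)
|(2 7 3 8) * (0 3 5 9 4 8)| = |(0 3)(2 7 5 9 4 8)| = 6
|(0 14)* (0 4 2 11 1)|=6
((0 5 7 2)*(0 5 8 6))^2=((0 8 6)(2 5 7))^2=(0 6 8)(2 7 5)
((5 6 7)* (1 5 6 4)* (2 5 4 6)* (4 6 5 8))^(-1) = ((1 6 7 2 8 4))^(-1) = (1 4 8 2 7 6)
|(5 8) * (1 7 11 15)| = |(1 7 11 15)(5 8)| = 4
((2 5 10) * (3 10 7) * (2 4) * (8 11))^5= (2 4 10 3 7 5)(8 11)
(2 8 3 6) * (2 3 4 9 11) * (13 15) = (2 8 4 9 11)(3 6)(13 15) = [0, 1, 8, 6, 9, 5, 3, 7, 4, 11, 10, 2, 12, 15, 14, 13]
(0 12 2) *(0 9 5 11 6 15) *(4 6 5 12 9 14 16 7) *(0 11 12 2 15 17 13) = [9, 1, 14, 3, 6, 12, 17, 4, 8, 2, 10, 5, 15, 0, 16, 11, 7, 13] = (0 9 2 14 16 7 4 6 17 13)(5 12 15 11)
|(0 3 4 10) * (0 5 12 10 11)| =12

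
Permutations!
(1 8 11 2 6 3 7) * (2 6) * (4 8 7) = (1 7)(3 4 8 11 6) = [0, 7, 2, 4, 8, 5, 3, 1, 11, 9, 10, 6]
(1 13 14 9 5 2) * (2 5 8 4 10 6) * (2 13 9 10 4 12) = (1 9 8 12 2)(6 13 14 10) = [0, 9, 1, 3, 4, 5, 13, 7, 12, 8, 6, 11, 2, 14, 10]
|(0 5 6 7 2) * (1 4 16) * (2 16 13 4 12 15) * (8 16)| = 10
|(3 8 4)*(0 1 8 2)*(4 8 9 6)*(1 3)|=|(0 3 2)(1 9 6 4)|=12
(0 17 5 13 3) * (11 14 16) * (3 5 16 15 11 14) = (0 17 16 14 15 11 3)(5 13) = [17, 1, 2, 0, 4, 13, 6, 7, 8, 9, 10, 3, 12, 5, 15, 11, 14, 16]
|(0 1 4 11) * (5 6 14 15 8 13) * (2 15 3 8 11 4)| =30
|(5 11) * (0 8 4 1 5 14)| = |(0 8 4 1 5 11 14)| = 7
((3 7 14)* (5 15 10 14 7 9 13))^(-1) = (3 14 10 15 5 13 9)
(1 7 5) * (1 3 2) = (1 7 5 3 2) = [0, 7, 1, 2, 4, 3, 6, 5]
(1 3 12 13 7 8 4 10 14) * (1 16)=[0, 3, 2, 12, 10, 5, 6, 8, 4, 9, 14, 11, 13, 7, 16, 15, 1]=(1 3 12 13 7 8 4 10 14 16)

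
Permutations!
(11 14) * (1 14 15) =(1 14 11 15) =[0, 14, 2, 3, 4, 5, 6, 7, 8, 9, 10, 15, 12, 13, 11, 1]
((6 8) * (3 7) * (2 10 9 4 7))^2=((2 10 9 4 7 3)(6 8))^2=(2 9 7)(3 10 4)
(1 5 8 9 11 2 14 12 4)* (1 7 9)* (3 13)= (1 5 8)(2 14 12 4 7 9 11)(3 13)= [0, 5, 14, 13, 7, 8, 6, 9, 1, 11, 10, 2, 4, 3, 12]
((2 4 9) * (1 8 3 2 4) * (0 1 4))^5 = ((0 1 8 3 2 4 9))^5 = (0 4 3 1 9 2 8)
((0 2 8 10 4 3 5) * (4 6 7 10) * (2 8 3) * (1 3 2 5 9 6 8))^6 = (0 10 3 4 6)(1 8 9 5 7)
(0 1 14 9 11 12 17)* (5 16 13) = (0 1 14 9 11 12 17)(5 16 13) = [1, 14, 2, 3, 4, 16, 6, 7, 8, 11, 10, 12, 17, 5, 9, 15, 13, 0]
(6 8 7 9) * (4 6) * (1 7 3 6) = (1 7 9 4)(3 6 8) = [0, 7, 2, 6, 1, 5, 8, 9, 3, 4]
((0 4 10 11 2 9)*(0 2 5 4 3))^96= (11)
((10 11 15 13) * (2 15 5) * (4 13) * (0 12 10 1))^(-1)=((0 12 10 11 5 2 15 4 13 1))^(-1)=(0 1 13 4 15 2 5 11 10 12)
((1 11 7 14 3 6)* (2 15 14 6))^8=((1 11 7 6)(2 15 14 3))^8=(15)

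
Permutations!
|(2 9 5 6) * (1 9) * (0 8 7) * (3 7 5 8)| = |(0 3 7)(1 9 8 5 6 2)| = 6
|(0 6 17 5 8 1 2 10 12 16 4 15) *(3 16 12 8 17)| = 12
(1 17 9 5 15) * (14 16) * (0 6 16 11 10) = (0 6 16 14 11 10)(1 17 9 5 15) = [6, 17, 2, 3, 4, 15, 16, 7, 8, 5, 0, 10, 12, 13, 11, 1, 14, 9]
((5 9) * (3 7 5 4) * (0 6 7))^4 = ((0 6 7 5 9 4 3))^4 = (0 9 6 4 7 3 5)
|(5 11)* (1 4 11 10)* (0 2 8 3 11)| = |(0 2 8 3 11 5 10 1 4)| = 9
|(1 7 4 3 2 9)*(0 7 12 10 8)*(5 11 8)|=|(0 7 4 3 2 9 1 12 10 5 11 8)|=12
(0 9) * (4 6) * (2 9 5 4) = (0 5 4 6 2 9) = [5, 1, 9, 3, 6, 4, 2, 7, 8, 0]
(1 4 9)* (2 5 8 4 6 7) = [0, 6, 5, 3, 9, 8, 7, 2, 4, 1] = (1 6 7 2 5 8 4 9)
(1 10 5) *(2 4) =(1 10 5)(2 4) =[0, 10, 4, 3, 2, 1, 6, 7, 8, 9, 5]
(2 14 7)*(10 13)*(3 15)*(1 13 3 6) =(1 13 10 3 15 6)(2 14 7) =[0, 13, 14, 15, 4, 5, 1, 2, 8, 9, 3, 11, 12, 10, 7, 6]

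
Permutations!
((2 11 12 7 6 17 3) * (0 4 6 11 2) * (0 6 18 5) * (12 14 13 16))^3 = (0 5 18 4)(7 13)(11 16)(12 14)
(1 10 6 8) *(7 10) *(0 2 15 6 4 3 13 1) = (0 2 15 6 8)(1 7 10 4 3 13) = [2, 7, 15, 13, 3, 5, 8, 10, 0, 9, 4, 11, 12, 1, 14, 6]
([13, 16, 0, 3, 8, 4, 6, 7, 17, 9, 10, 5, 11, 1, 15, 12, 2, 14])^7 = (0 1 2 13 16)(4 5 11 12 15 14 17 8)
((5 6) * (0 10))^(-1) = (0 10)(5 6)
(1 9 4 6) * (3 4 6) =(1 9 6)(3 4) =[0, 9, 2, 4, 3, 5, 1, 7, 8, 6]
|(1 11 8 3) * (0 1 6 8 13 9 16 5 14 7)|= |(0 1 11 13 9 16 5 14 7)(3 6 8)|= 9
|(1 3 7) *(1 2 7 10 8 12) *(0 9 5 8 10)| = |(0 9 5 8 12 1 3)(2 7)| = 14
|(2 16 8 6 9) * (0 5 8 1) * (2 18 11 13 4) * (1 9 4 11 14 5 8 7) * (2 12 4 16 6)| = |(0 8 2 6 16 9 18 14 5 7 1)(4 12)(11 13)| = 22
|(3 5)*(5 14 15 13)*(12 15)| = 6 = |(3 14 12 15 13 5)|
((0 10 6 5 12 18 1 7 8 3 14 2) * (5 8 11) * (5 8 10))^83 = ((0 5 12 18 1 7 11 8 3 14 2)(6 10))^83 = (0 11 5 8 12 3 18 14 1 2 7)(6 10)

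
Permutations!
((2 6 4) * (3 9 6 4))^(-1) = ((2 4)(3 9 6))^(-1) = (2 4)(3 6 9)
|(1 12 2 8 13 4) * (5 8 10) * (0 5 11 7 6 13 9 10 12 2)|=13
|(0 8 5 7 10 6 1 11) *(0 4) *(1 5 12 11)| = |(0 8 12 11 4)(5 7 10 6)| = 20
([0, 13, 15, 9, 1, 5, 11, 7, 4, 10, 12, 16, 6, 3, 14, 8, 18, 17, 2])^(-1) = (1 4 8 15 2 18 16 11 6 12 10 9 3 13)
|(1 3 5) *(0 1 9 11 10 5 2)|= 4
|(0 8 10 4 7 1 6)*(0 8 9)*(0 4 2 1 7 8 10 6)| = 8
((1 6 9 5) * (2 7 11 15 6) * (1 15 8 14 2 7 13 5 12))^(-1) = ((1 7 11 8 14 2 13 5 15 6 9 12))^(-1) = (1 12 9 6 15 5 13 2 14 8 11 7)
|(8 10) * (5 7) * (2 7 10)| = |(2 7 5 10 8)| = 5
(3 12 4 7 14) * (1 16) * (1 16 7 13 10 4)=[0, 7, 2, 12, 13, 5, 6, 14, 8, 9, 4, 11, 1, 10, 3, 15, 16]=(16)(1 7 14 3 12)(4 13 10)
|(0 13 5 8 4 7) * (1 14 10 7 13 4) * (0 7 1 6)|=6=|(0 4 13 5 8 6)(1 14 10)|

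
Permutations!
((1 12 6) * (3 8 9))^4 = ((1 12 6)(3 8 9))^4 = (1 12 6)(3 8 9)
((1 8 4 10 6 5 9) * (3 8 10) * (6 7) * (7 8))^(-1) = (1 9 5 6 7 3 4 8 10)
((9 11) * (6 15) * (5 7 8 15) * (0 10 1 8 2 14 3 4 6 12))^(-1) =((0 10 1 8 15 12)(2 14 3 4 6 5 7)(9 11))^(-1) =(0 12 15 8 1 10)(2 7 5 6 4 3 14)(9 11)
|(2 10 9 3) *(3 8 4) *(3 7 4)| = 10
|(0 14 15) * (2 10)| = 6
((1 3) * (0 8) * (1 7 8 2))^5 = ((0 2 1 3 7 8))^5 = (0 8 7 3 1 2)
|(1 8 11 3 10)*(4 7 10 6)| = |(1 8 11 3 6 4 7 10)| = 8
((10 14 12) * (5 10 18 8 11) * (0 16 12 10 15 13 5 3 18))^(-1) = (0 12 16)(3 11 8 18)(5 13 15)(10 14)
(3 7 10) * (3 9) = (3 7 10 9) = [0, 1, 2, 7, 4, 5, 6, 10, 8, 3, 9]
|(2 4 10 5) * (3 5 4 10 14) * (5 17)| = 7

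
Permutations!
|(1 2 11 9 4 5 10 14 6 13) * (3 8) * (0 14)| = |(0 14 6 13 1 2 11 9 4 5 10)(3 8)| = 22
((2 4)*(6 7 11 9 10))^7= ((2 4)(6 7 11 9 10))^7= (2 4)(6 11 10 7 9)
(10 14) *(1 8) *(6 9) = [0, 8, 2, 3, 4, 5, 9, 7, 1, 6, 14, 11, 12, 13, 10] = (1 8)(6 9)(10 14)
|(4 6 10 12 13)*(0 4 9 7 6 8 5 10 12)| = |(0 4 8 5 10)(6 12 13 9 7)| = 5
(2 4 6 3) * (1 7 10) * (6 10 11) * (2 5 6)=(1 7 11 2 4 10)(3 5 6)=[0, 7, 4, 5, 10, 6, 3, 11, 8, 9, 1, 2]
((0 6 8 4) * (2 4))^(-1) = (0 4 2 8 6)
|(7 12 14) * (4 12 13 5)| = |(4 12 14 7 13 5)| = 6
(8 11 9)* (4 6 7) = (4 6 7)(8 11 9) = [0, 1, 2, 3, 6, 5, 7, 4, 11, 8, 10, 9]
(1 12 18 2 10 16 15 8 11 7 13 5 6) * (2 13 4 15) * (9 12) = (1 9 12 18 13 5 6)(2 10 16)(4 15 8 11 7) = [0, 9, 10, 3, 15, 6, 1, 4, 11, 12, 16, 7, 18, 5, 14, 8, 2, 17, 13]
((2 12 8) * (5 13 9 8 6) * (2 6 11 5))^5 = (2 9 11 6 13 12 8 5)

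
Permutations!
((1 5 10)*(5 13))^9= (1 13 5 10)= ((1 13 5 10))^9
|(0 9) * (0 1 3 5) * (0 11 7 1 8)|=|(0 9 8)(1 3 5 11 7)|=15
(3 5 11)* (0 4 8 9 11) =(0 4 8 9 11 3 5) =[4, 1, 2, 5, 8, 0, 6, 7, 9, 11, 10, 3]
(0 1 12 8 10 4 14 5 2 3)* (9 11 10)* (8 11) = [1, 12, 3, 0, 14, 2, 6, 7, 9, 8, 4, 10, 11, 13, 5] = (0 1 12 11 10 4 14 5 2 3)(8 9)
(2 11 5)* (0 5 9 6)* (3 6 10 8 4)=(0 5 2 11 9 10 8 4 3 6)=[5, 1, 11, 6, 3, 2, 0, 7, 4, 10, 8, 9]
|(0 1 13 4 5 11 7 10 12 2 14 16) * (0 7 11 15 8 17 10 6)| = 15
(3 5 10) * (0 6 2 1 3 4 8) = (0 6 2 1 3 5 10 4 8) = [6, 3, 1, 5, 8, 10, 2, 7, 0, 9, 4]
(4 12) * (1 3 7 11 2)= (1 3 7 11 2)(4 12)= [0, 3, 1, 7, 12, 5, 6, 11, 8, 9, 10, 2, 4]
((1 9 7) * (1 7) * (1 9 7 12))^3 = ((1 7 12))^3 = (12)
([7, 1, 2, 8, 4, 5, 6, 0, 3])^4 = [0, 1, 2, 3, 4, 5, 6, 7, 8]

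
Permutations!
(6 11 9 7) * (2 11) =(2 11 9 7 6) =[0, 1, 11, 3, 4, 5, 2, 6, 8, 7, 10, 9]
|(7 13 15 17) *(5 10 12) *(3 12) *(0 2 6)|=12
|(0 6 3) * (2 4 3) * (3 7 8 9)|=8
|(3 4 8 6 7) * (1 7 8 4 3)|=|(1 7)(6 8)|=2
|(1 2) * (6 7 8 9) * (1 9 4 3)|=|(1 2 9 6 7 8 4 3)|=8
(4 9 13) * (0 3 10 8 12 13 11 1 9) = (0 3 10 8 12 13 4)(1 9 11) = [3, 9, 2, 10, 0, 5, 6, 7, 12, 11, 8, 1, 13, 4]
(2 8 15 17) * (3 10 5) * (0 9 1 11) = (0 9 1 11)(2 8 15 17)(3 10 5) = [9, 11, 8, 10, 4, 3, 6, 7, 15, 1, 5, 0, 12, 13, 14, 17, 16, 2]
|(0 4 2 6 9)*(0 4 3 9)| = 6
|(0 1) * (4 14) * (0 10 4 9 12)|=|(0 1 10 4 14 9 12)|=7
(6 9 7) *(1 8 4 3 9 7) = [0, 8, 2, 9, 3, 5, 7, 6, 4, 1] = (1 8 4 3 9)(6 7)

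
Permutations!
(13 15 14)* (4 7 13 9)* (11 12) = [0, 1, 2, 3, 7, 5, 6, 13, 8, 4, 10, 12, 11, 15, 9, 14] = (4 7 13 15 14 9)(11 12)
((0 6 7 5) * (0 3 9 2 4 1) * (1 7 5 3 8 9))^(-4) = ((0 6 5 8 9 2 4 7 3 1))^(-4) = (0 4 5 3 9)(1 2 6 7 8)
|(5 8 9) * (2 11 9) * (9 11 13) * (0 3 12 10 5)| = 9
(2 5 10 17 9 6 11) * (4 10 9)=(2 5 9 6 11)(4 10 17)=[0, 1, 5, 3, 10, 9, 11, 7, 8, 6, 17, 2, 12, 13, 14, 15, 16, 4]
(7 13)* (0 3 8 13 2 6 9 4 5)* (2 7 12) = (0 3 8 13 12 2 6 9 4 5) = [3, 1, 6, 8, 5, 0, 9, 7, 13, 4, 10, 11, 2, 12]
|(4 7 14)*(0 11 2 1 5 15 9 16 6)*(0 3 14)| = 13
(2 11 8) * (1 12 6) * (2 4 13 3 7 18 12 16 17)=(1 16 17 2 11 8 4 13 3 7 18 12 6)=[0, 16, 11, 7, 13, 5, 1, 18, 4, 9, 10, 8, 6, 3, 14, 15, 17, 2, 12]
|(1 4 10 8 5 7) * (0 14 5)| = |(0 14 5 7 1 4 10 8)| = 8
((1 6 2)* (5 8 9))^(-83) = ((1 6 2)(5 8 9))^(-83) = (1 6 2)(5 8 9)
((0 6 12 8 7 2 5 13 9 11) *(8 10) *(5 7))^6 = (0 13 10)(5 12 11)(6 9 8)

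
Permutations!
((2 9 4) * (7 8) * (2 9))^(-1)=(4 9)(7 8)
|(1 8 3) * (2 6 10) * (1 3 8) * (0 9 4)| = |(0 9 4)(2 6 10)| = 3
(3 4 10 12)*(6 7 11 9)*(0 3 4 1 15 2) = (0 3 1 15 2)(4 10 12)(6 7 11 9) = [3, 15, 0, 1, 10, 5, 7, 11, 8, 6, 12, 9, 4, 13, 14, 2]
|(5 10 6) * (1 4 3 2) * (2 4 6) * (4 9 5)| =|(1 6 4 3 9 5 10 2)| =8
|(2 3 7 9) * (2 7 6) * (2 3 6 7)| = |(2 6 3 7 9)| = 5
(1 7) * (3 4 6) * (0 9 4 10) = (0 9 4 6 3 10)(1 7) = [9, 7, 2, 10, 6, 5, 3, 1, 8, 4, 0]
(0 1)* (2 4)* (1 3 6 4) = (0 3 6 4 2 1) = [3, 0, 1, 6, 2, 5, 4]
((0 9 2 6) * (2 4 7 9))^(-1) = ((0 2 6)(4 7 9))^(-1) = (0 6 2)(4 9 7)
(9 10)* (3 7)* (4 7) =(3 4 7)(9 10) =[0, 1, 2, 4, 7, 5, 6, 3, 8, 10, 9]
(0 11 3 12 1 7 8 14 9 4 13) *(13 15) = [11, 7, 2, 12, 15, 5, 6, 8, 14, 4, 10, 3, 1, 0, 9, 13] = (0 11 3 12 1 7 8 14 9 4 15 13)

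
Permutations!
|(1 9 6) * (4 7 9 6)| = |(1 6)(4 7 9)| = 6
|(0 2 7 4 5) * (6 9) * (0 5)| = |(0 2 7 4)(6 9)| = 4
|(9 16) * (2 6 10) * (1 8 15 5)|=12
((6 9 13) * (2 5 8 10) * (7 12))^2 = (2 8)(5 10)(6 13 9)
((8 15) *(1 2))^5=((1 2)(8 15))^5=(1 2)(8 15)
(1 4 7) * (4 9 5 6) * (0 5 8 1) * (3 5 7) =(0 7)(1 9 8)(3 5 6 4) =[7, 9, 2, 5, 3, 6, 4, 0, 1, 8]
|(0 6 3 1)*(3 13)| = |(0 6 13 3 1)| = 5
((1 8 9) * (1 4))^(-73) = ((1 8 9 4))^(-73) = (1 4 9 8)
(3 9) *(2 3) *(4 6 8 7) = (2 3 9)(4 6 8 7) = [0, 1, 3, 9, 6, 5, 8, 4, 7, 2]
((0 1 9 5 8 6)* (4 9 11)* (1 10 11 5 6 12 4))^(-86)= (0 5 9 11 12)(1 4 10 8 6)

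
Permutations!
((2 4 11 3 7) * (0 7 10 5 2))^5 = (0 7)(2 5 10 3 11 4)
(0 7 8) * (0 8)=(8)(0 7)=[7, 1, 2, 3, 4, 5, 6, 0, 8]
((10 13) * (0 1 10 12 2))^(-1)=(0 2 12 13 10 1)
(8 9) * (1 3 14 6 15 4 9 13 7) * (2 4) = (1 3 14 6 15 2 4 9 8 13 7) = [0, 3, 4, 14, 9, 5, 15, 1, 13, 8, 10, 11, 12, 7, 6, 2]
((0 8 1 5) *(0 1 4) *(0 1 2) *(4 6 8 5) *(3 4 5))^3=(0 1)(2 4)(3 5)(6 8)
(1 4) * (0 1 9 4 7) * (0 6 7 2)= (0 1 2)(4 9)(6 7)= [1, 2, 0, 3, 9, 5, 7, 6, 8, 4]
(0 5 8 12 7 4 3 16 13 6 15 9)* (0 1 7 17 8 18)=(0 5 18)(1 7 4 3 16 13 6 15 9)(8 12 17)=[5, 7, 2, 16, 3, 18, 15, 4, 12, 1, 10, 11, 17, 6, 14, 9, 13, 8, 0]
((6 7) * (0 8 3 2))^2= ((0 8 3 2)(6 7))^2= (0 3)(2 8)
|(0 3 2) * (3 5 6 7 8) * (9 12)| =14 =|(0 5 6 7 8 3 2)(9 12)|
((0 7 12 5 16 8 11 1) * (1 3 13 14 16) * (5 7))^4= (0 5 1)(3 8 14)(11 16 13)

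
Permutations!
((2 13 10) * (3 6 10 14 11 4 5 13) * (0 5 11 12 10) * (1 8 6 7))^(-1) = ((0 5 13 14 12 10 2 3 7 1 8 6)(4 11))^(-1) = (0 6 8 1 7 3 2 10 12 14 13 5)(4 11)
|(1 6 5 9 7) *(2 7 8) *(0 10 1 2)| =|(0 10 1 6 5 9 8)(2 7)| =14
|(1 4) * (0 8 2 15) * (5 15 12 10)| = |(0 8 2 12 10 5 15)(1 4)| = 14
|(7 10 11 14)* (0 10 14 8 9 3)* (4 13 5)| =|(0 10 11 8 9 3)(4 13 5)(7 14)| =6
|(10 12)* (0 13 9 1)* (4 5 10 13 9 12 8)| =|(0 9 1)(4 5 10 8)(12 13)| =12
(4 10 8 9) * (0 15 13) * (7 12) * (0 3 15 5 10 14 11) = (0 5 10 8 9 4 14 11)(3 15 13)(7 12) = [5, 1, 2, 15, 14, 10, 6, 12, 9, 4, 8, 0, 7, 3, 11, 13]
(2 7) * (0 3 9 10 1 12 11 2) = (0 3 9 10 1 12 11 2 7) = [3, 12, 7, 9, 4, 5, 6, 0, 8, 10, 1, 2, 11]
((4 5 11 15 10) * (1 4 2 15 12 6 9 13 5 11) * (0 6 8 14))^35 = (0 9 5 4 12 14 6 13 1 11 8)(2 10 15)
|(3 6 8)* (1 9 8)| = |(1 9 8 3 6)| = 5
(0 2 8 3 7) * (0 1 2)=[0, 2, 8, 7, 4, 5, 6, 1, 3]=(1 2 8 3 7)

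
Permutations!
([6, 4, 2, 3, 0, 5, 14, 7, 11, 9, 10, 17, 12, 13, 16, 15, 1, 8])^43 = (0 6 14 16 1 4)(8 11 17)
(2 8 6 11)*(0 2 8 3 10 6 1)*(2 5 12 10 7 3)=(0 5 12 10 6 11 8 1)(3 7)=[5, 0, 2, 7, 4, 12, 11, 3, 1, 9, 6, 8, 10]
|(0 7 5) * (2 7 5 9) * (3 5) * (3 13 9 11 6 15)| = |(0 13 9 2 7 11 6 15 3 5)| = 10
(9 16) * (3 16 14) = (3 16 9 14) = [0, 1, 2, 16, 4, 5, 6, 7, 8, 14, 10, 11, 12, 13, 3, 15, 9]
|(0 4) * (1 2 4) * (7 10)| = |(0 1 2 4)(7 10)| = 4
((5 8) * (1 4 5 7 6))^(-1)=(1 6 7 8 5 4)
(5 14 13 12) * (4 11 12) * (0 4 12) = [4, 1, 2, 3, 11, 14, 6, 7, 8, 9, 10, 0, 5, 12, 13] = (0 4 11)(5 14 13 12)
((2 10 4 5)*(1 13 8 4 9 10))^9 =((1 13 8 4 5 2)(9 10))^9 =(1 4)(2 8)(5 13)(9 10)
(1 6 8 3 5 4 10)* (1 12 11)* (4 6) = (1 4 10 12 11)(3 5 6 8) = [0, 4, 2, 5, 10, 6, 8, 7, 3, 9, 12, 1, 11]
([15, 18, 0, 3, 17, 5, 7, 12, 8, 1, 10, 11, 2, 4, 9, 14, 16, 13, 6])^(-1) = [2, 9, 12, 3, 13, 5, 18, 6, 8, 14, 10, 11, 7, 17, 15, 0, 16, 4, 1]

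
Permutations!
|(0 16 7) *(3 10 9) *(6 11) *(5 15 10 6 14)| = 24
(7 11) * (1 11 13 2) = [0, 11, 1, 3, 4, 5, 6, 13, 8, 9, 10, 7, 12, 2] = (1 11 7 13 2)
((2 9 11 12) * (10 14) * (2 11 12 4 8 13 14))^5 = ((2 9 12 11 4 8 13 14 10))^5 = (2 8 9 13 12 14 11 10 4)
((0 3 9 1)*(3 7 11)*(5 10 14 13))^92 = ((0 7 11 3 9 1)(5 10 14 13))^92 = (14)(0 11 9)(1 7 3)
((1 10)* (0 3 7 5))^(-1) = (0 5 7 3)(1 10)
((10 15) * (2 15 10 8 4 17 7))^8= ((2 15 8 4 17 7))^8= (2 8 17)(4 7 15)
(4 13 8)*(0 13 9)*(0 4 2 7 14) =(0 13 8 2 7 14)(4 9) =[13, 1, 7, 3, 9, 5, 6, 14, 2, 4, 10, 11, 12, 8, 0]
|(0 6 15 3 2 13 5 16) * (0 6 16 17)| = 9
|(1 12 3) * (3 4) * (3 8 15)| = |(1 12 4 8 15 3)| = 6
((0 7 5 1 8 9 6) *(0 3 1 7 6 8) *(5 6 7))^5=(8 9)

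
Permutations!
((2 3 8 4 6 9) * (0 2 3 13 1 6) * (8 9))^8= (0 2 13 1 6 8 4)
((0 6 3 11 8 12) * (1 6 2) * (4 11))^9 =(12)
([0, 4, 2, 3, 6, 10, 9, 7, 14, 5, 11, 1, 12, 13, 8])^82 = (14)(1 10 9 4 11 5 6)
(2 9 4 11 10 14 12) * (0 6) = (0 6)(2 9 4 11 10 14 12) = [6, 1, 9, 3, 11, 5, 0, 7, 8, 4, 14, 10, 2, 13, 12]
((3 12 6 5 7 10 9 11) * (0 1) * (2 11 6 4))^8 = (2 12 11 4 3)(5 9 7 6 10)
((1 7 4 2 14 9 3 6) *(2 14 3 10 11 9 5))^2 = ((1 7 4 14 5 2 3 6)(9 10 11))^2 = (1 4 5 3)(2 6 7 14)(9 11 10)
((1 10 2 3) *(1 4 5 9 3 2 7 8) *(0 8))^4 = (0 7 10 1 8)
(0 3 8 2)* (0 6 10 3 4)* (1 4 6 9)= (0 6 10 3 8 2 9 1 4)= [6, 4, 9, 8, 0, 5, 10, 7, 2, 1, 3]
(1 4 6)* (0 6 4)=(0 6 1)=[6, 0, 2, 3, 4, 5, 1]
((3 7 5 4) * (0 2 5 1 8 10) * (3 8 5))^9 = (10)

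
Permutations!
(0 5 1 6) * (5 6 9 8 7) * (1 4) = (0 6)(1 9 8 7 5 4) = [6, 9, 2, 3, 1, 4, 0, 5, 7, 8]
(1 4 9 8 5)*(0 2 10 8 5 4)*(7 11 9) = (0 2 10 8 4 7 11 9 5 1) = [2, 0, 10, 3, 7, 1, 6, 11, 4, 5, 8, 9]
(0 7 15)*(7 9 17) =(0 9 17 7 15) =[9, 1, 2, 3, 4, 5, 6, 15, 8, 17, 10, 11, 12, 13, 14, 0, 16, 7]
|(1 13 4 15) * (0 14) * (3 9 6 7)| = 4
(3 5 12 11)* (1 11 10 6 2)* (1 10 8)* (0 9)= (0 9)(1 11 3 5 12 8)(2 10 6)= [9, 11, 10, 5, 4, 12, 2, 7, 1, 0, 6, 3, 8]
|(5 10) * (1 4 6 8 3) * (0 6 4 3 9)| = |(0 6 8 9)(1 3)(5 10)| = 4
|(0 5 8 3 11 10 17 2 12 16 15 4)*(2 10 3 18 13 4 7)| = 30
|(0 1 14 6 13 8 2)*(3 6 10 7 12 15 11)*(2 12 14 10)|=|(0 1 10 7 14 2)(3 6 13 8 12 15 11)|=42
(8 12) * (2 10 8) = (2 10 8 12) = [0, 1, 10, 3, 4, 5, 6, 7, 12, 9, 8, 11, 2]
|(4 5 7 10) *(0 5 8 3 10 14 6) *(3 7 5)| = |(0 3 10 4 8 7 14 6)| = 8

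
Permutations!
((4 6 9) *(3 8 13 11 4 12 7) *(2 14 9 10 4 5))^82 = ((2 14 9 12 7 3 8 13 11 5)(4 6 10))^82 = (2 9 7 8 11)(3 13 5 14 12)(4 6 10)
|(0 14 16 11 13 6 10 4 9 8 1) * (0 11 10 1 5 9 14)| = |(1 11 13 6)(4 14 16 10)(5 9 8)| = 12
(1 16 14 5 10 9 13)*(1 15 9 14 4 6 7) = (1 16 4 6 7)(5 10 14)(9 13 15) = [0, 16, 2, 3, 6, 10, 7, 1, 8, 13, 14, 11, 12, 15, 5, 9, 4]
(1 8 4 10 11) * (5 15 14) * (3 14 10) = (1 8 4 3 14 5 15 10 11) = [0, 8, 2, 14, 3, 15, 6, 7, 4, 9, 11, 1, 12, 13, 5, 10]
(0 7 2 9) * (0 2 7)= (2 9)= [0, 1, 9, 3, 4, 5, 6, 7, 8, 2]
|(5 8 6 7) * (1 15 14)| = 12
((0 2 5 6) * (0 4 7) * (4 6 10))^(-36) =(10) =((0 2 5 10 4 7))^(-36)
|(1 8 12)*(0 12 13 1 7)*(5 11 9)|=|(0 12 7)(1 8 13)(5 11 9)|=3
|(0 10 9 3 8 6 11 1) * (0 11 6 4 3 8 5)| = 14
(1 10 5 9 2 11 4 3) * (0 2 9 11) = (0 2)(1 10 5 11 4 3) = [2, 10, 0, 1, 3, 11, 6, 7, 8, 9, 5, 4]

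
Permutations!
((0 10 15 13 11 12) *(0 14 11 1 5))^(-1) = ((0 10 15 13 1 5)(11 12 14))^(-1) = (0 5 1 13 15 10)(11 14 12)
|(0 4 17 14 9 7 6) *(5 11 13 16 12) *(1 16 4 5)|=|(0 5 11 13 4 17 14 9 7 6)(1 16 12)|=30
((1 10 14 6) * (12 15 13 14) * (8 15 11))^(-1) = (1 6 14 13 15 8 11 12 10)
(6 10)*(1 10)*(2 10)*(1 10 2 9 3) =(1 9 3)(6 10) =[0, 9, 2, 1, 4, 5, 10, 7, 8, 3, 6]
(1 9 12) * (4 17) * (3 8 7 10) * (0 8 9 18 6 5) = (0 8 7 10 3 9 12 1 18 6 5)(4 17) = [8, 18, 2, 9, 17, 0, 5, 10, 7, 12, 3, 11, 1, 13, 14, 15, 16, 4, 6]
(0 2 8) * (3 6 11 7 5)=[2, 1, 8, 6, 4, 3, 11, 5, 0, 9, 10, 7]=(0 2 8)(3 6 11 7 5)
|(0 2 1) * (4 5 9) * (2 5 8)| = |(0 5 9 4 8 2 1)| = 7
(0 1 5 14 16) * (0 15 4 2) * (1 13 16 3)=(0 13 16 15 4 2)(1 5 14 3)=[13, 5, 0, 1, 2, 14, 6, 7, 8, 9, 10, 11, 12, 16, 3, 4, 15]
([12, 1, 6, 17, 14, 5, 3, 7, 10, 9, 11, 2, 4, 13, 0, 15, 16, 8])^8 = [0, 1, 6, 17, 4, 5, 3, 7, 10, 9, 11, 2, 12, 13, 14, 15, 16, 8]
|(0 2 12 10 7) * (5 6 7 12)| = 10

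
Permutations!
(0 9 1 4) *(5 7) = (0 9 1 4)(5 7) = [9, 4, 2, 3, 0, 7, 6, 5, 8, 1]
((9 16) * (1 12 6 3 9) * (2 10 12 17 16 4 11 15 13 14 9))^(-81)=(17)(2 3 6 12 10)(4 13)(9 15)(11 14)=((1 17 16)(2 10 12 6 3)(4 11 15 13 14 9))^(-81)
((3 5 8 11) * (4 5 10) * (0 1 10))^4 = ((0 1 10 4 5 8 11 3))^4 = (0 5)(1 8)(3 4)(10 11)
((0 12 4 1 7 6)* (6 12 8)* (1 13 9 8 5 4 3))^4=((0 5 4 13 9 8 6)(1 7 12 3))^4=(0 9 5 8 4 6 13)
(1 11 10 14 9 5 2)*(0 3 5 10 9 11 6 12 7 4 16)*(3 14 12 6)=(0 14 11 9 10 12 7 4 16)(1 3 5 2)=[14, 3, 1, 5, 16, 2, 6, 4, 8, 10, 12, 9, 7, 13, 11, 15, 0]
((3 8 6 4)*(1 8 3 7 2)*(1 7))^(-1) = (1 4 6 8)(2 7) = ((1 8 6 4)(2 7))^(-1)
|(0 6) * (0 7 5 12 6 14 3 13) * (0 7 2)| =|(0 14 3 13 7 5 12 6 2)| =9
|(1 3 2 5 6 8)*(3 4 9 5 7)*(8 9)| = 3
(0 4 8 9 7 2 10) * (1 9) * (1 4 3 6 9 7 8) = (0 3 6 9 8 4 1 7 2 10) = [3, 7, 10, 6, 1, 5, 9, 2, 4, 8, 0]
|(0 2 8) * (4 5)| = |(0 2 8)(4 5)| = 6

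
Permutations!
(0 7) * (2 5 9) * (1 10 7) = (0 1 10 7)(2 5 9) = [1, 10, 5, 3, 4, 9, 6, 0, 8, 2, 7]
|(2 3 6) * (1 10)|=6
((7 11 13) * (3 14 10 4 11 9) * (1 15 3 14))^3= ((1 15 3)(4 11 13 7 9 14 10))^3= (15)(4 7 10 13 14 11 9)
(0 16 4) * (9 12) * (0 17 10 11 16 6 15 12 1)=(0 6 15 12 9 1)(4 17 10 11 16)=[6, 0, 2, 3, 17, 5, 15, 7, 8, 1, 11, 16, 9, 13, 14, 12, 4, 10]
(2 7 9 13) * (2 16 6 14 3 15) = (2 7 9 13 16 6 14 3 15) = [0, 1, 7, 15, 4, 5, 14, 9, 8, 13, 10, 11, 12, 16, 3, 2, 6]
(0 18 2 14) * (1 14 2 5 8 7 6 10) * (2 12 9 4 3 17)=[18, 14, 12, 17, 3, 8, 10, 6, 7, 4, 1, 11, 9, 13, 0, 15, 16, 2, 5]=(0 18 5 8 7 6 10 1 14)(2 12 9 4 3 17)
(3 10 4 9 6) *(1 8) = (1 8)(3 10 4 9 6) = [0, 8, 2, 10, 9, 5, 3, 7, 1, 6, 4]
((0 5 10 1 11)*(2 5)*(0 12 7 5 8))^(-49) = (0 8 2)(1 10 5 7 12 11)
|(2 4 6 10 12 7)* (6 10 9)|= |(2 4 10 12 7)(6 9)|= 10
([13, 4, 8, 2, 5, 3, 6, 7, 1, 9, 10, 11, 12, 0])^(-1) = [13, 8, 3, 5, 1, 4, 6, 7, 2, 9, 10, 11, 12, 0]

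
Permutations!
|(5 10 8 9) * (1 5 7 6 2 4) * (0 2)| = |(0 2 4 1 5 10 8 9 7 6)| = 10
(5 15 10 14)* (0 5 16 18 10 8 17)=(0 5 15 8 17)(10 14 16 18)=[5, 1, 2, 3, 4, 15, 6, 7, 17, 9, 14, 11, 12, 13, 16, 8, 18, 0, 10]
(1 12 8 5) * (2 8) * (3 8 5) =(1 12 2 5)(3 8) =[0, 12, 5, 8, 4, 1, 6, 7, 3, 9, 10, 11, 2]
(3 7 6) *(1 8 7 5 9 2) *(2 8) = (1 2)(3 5 9 8 7 6) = [0, 2, 1, 5, 4, 9, 3, 6, 7, 8]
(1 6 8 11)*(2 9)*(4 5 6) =(1 4 5 6 8 11)(2 9) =[0, 4, 9, 3, 5, 6, 8, 7, 11, 2, 10, 1]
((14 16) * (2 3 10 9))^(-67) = (2 3 10 9)(14 16) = ((2 3 10 9)(14 16))^(-67)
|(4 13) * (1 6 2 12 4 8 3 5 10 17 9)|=|(1 6 2 12 4 13 8 3 5 10 17 9)|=12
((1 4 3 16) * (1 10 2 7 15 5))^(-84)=((1 4 3 16 10 2 7 15 5))^(-84)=(1 7 16)(2 3 5)(4 15 10)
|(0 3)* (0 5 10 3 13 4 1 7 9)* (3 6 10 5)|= 6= |(0 13 4 1 7 9)(6 10)|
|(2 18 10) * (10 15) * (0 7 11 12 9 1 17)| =|(0 7 11 12 9 1 17)(2 18 15 10)| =28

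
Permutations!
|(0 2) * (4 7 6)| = |(0 2)(4 7 6)| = 6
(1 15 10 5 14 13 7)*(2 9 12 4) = [0, 15, 9, 3, 2, 14, 6, 1, 8, 12, 5, 11, 4, 7, 13, 10] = (1 15 10 5 14 13 7)(2 9 12 4)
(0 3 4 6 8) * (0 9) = (0 3 4 6 8 9) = [3, 1, 2, 4, 6, 5, 8, 7, 9, 0]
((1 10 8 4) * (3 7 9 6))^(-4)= (10)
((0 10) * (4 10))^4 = ((0 4 10))^4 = (0 4 10)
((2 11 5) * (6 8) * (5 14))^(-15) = (2 11 14 5)(6 8)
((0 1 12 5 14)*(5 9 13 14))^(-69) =(0 9)(1 13)(12 14)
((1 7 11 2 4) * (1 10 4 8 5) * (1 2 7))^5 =(2 5 8)(4 10)(7 11)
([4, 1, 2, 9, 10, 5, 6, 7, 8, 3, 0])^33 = (10)(3 9)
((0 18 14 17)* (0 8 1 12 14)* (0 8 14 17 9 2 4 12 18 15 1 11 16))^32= (0 8 15 11 1 16 18)(2 12 14)(4 17 9)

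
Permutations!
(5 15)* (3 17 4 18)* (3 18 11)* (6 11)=(18)(3 17 4 6 11)(5 15)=[0, 1, 2, 17, 6, 15, 11, 7, 8, 9, 10, 3, 12, 13, 14, 5, 16, 4, 18]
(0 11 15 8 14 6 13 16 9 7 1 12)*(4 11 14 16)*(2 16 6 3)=(0 14 3 2 16 9 7 1 12)(4 11 15 8 6 13)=[14, 12, 16, 2, 11, 5, 13, 1, 6, 7, 10, 15, 0, 4, 3, 8, 9]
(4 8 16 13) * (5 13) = (4 8 16 5 13) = [0, 1, 2, 3, 8, 13, 6, 7, 16, 9, 10, 11, 12, 4, 14, 15, 5]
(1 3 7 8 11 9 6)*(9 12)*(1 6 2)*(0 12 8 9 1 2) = (0 12 1 3 7 9)(8 11) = [12, 3, 2, 7, 4, 5, 6, 9, 11, 0, 10, 8, 1]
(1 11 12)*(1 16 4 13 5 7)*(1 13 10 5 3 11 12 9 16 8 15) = (1 12 8 15)(3 11 9 16 4 10 5 7 13) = [0, 12, 2, 11, 10, 7, 6, 13, 15, 16, 5, 9, 8, 3, 14, 1, 4]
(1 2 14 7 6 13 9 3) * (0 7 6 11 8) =(0 7 11 8)(1 2 14 6 13 9 3) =[7, 2, 14, 1, 4, 5, 13, 11, 0, 3, 10, 8, 12, 9, 6]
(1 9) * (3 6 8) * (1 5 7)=(1 9 5 7)(3 6 8)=[0, 9, 2, 6, 4, 7, 8, 1, 3, 5]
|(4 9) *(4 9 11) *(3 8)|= 2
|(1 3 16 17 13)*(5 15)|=10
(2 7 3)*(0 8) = [8, 1, 7, 2, 4, 5, 6, 3, 0] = (0 8)(2 7 3)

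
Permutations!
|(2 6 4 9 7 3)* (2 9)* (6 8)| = 12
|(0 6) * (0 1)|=3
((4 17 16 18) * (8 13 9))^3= (4 18 16 17)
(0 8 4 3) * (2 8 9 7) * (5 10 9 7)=(0 7 2 8 4 3)(5 10 9)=[7, 1, 8, 0, 3, 10, 6, 2, 4, 5, 9]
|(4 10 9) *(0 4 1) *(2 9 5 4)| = 12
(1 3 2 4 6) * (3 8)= (1 8 3 2 4 6)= [0, 8, 4, 2, 6, 5, 1, 7, 3]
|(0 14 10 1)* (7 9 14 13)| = 7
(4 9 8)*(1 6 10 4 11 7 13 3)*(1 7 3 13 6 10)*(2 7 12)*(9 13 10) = [0, 9, 7, 12, 13, 5, 1, 6, 11, 8, 4, 3, 2, 10] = (1 9 8 11 3 12 2 7 6)(4 13 10)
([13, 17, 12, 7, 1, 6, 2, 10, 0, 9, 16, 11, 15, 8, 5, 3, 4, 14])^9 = (1 7 2 17 10 12 14 16 15 5 4 3 6)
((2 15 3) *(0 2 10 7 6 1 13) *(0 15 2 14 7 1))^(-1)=(0 6 7 14)(1 10 3 15 13)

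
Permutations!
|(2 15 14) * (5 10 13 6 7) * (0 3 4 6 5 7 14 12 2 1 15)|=|(0 3 4 6 14 1 15 12 2)(5 10 13)|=9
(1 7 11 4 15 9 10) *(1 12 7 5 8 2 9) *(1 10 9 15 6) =[0, 5, 15, 3, 6, 8, 1, 11, 2, 9, 12, 4, 7, 13, 14, 10] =(1 5 8 2 15 10 12 7 11 4 6)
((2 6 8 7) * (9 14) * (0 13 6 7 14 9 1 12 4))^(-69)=((0 13 6 8 14 1 12 4)(2 7))^(-69)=(0 8 12 13 14 4 6 1)(2 7)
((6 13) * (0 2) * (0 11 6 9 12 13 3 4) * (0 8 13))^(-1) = ((0 2 11 6 3 4 8 13 9 12))^(-1) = (0 12 9 13 8 4 3 6 11 2)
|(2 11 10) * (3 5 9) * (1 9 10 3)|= 10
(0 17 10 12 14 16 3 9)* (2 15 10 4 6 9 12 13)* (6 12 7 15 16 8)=(0 17 4 12 14 8 6 9)(2 16 3 7 15 10 13)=[17, 1, 16, 7, 12, 5, 9, 15, 6, 0, 13, 11, 14, 2, 8, 10, 3, 4]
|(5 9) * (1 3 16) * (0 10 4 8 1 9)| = |(0 10 4 8 1 3 16 9 5)| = 9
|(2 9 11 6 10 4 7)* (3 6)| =|(2 9 11 3 6 10 4 7)| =8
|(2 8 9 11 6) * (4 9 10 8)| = |(2 4 9 11 6)(8 10)| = 10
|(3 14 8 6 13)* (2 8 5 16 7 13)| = 6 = |(2 8 6)(3 14 5 16 7 13)|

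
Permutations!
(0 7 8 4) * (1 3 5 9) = (0 7 8 4)(1 3 5 9) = [7, 3, 2, 5, 0, 9, 6, 8, 4, 1]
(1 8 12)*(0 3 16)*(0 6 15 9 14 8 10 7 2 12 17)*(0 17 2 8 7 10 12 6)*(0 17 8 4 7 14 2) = [3, 12, 6, 16, 7, 5, 15, 4, 0, 2, 10, 11, 1, 13, 14, 9, 17, 8] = (0 3 16 17 8)(1 12)(2 6 15 9)(4 7)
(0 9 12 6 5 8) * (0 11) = (0 9 12 6 5 8 11) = [9, 1, 2, 3, 4, 8, 5, 7, 11, 12, 10, 0, 6]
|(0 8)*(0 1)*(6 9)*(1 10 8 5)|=6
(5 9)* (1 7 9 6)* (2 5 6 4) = (1 7 9 6)(2 5 4) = [0, 7, 5, 3, 2, 4, 1, 9, 8, 6]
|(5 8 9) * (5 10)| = 4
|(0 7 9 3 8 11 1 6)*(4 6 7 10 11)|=|(0 10 11 1 7 9 3 8 4 6)|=10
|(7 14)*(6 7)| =3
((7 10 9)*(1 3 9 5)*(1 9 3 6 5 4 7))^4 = ((1 6 5 9)(4 7 10))^4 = (4 7 10)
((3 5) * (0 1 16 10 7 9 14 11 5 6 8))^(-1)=(0 8 6 3 5 11 14 9 7 10 16 1)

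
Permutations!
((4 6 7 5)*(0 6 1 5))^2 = (0 7 6)(1 4 5)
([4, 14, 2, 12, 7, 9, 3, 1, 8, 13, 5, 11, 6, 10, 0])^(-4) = [4, 14, 2, 6, 7, 5, 12, 1, 8, 9, 10, 11, 3, 13, 0]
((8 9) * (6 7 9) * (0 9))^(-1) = ((0 9 8 6 7))^(-1) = (0 7 6 8 9)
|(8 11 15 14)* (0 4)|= 4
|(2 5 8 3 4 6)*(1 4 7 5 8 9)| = 9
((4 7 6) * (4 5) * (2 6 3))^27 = ((2 6 5 4 7 3))^27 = (2 4)(3 5)(6 7)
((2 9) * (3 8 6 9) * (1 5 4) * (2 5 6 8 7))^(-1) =(1 4 5 9 6)(2 7 3)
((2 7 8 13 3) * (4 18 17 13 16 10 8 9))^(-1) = ((2 7 9 4 18 17 13 3)(8 16 10))^(-1) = (2 3 13 17 18 4 9 7)(8 10 16)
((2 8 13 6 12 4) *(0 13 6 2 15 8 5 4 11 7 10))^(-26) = (0 7 12 8 4 2)(5 13 10 11 6 15)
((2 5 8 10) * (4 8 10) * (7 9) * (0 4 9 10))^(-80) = (10)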